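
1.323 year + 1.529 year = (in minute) 1.499e+06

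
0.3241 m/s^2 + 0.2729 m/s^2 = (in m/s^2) 0.597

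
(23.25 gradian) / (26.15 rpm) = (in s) 0.1334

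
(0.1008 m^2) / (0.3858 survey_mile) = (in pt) 0.4602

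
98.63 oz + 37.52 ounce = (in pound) 8.509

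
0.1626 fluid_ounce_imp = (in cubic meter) 4.62e-06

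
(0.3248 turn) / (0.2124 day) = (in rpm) 0.001062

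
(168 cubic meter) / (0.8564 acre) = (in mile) 3.012e-05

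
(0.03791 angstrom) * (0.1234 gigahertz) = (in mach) 1.374e-06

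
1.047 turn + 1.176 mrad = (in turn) 1.047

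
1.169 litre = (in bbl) 0.007353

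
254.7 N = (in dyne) 2.547e+07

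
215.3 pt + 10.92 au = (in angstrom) 1.634e+22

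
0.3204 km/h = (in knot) 0.173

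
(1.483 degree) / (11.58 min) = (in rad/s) 3.725e-05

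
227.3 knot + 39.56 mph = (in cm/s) 1.346e+04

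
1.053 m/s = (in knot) 2.047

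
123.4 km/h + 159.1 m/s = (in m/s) 193.4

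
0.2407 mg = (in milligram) 0.2407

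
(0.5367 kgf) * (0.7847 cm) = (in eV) 2.578e+17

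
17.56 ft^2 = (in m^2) 1.631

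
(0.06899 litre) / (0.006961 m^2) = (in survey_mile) 6.158e-06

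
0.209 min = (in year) 3.976e-07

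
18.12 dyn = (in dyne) 18.12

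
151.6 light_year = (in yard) 1.569e+18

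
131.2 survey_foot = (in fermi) 3.999e+16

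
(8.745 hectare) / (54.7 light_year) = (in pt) 4.79e-10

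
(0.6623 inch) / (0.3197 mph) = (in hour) 3.27e-05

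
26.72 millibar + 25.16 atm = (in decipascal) 2.552e+07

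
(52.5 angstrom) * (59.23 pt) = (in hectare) 1.097e-14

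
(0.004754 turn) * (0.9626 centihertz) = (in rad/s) 0.0002875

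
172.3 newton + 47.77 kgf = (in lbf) 144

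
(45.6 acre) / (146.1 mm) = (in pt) 3.58e+09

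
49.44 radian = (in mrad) 4.944e+04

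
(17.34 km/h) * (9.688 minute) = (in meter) 2800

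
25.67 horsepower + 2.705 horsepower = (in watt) 2.116e+04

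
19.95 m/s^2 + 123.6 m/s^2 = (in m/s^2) 143.5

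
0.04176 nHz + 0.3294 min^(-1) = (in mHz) 5.49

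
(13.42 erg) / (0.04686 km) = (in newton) 2.864e-08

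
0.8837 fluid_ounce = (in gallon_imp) 0.005749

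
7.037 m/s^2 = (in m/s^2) 7.037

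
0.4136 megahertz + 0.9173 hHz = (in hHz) 4137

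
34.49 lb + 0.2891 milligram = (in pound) 34.49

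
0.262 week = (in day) 1.834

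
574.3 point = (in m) 0.2026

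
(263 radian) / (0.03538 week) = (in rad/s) 0.01229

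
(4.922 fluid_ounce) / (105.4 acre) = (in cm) 3.413e-08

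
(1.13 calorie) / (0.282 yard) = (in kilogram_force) 1.87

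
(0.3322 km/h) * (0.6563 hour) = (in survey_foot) 715.3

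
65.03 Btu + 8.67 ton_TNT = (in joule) 3.628e+10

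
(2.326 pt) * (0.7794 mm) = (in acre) 1.58e-10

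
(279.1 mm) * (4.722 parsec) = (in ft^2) 4.377e+17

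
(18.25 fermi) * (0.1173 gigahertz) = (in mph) 4.789e-06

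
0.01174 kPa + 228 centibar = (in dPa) 2.28e+06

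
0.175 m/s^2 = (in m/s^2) 0.175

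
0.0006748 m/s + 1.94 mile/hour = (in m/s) 0.8679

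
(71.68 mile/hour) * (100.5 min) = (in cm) 1.932e+07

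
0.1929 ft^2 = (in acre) 4.428e-06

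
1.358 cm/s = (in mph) 0.03038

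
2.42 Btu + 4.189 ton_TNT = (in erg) 1.753e+17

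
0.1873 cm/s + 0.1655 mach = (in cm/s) 5635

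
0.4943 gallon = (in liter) 1.871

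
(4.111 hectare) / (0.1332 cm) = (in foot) 1.013e+08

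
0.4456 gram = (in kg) 0.0004456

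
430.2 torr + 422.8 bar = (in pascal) 4.234e+07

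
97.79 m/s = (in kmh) 352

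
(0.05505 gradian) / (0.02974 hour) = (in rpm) 7.713e-05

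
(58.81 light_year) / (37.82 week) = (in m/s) 2.432e+10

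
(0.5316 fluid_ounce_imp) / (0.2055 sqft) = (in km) 7.912e-07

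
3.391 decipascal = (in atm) 3.347e-06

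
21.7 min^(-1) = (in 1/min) 21.7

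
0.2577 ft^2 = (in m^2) 0.02394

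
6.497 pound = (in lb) 6.497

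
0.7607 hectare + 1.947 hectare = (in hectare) 2.708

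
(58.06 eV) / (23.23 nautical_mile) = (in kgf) 2.205e-23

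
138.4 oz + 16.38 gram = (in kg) 3.94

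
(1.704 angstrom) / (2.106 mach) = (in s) 2.376e-13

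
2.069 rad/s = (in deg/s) 118.5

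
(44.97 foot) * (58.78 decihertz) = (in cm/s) 8057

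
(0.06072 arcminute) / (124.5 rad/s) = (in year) 4.499e-15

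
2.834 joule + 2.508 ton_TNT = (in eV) 6.55e+28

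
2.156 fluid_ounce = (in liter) 0.06376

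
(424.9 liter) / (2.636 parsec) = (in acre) 1.291e-21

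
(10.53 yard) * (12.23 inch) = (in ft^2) 32.2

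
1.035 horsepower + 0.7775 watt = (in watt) 772.6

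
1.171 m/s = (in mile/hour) 2.619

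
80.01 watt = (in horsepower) 0.1073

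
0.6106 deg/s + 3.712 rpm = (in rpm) 3.814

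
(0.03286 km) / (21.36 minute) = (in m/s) 0.02564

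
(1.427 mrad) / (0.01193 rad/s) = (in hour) 3.323e-05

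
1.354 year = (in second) 4.27e+07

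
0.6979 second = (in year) 2.213e-08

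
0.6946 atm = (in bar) 0.7038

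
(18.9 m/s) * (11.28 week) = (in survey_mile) 8.012e+04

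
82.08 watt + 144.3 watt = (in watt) 226.4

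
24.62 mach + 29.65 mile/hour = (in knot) 1.632e+04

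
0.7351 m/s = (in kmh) 2.646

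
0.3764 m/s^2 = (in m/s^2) 0.3764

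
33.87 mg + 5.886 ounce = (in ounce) 5.887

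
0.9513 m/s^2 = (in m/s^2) 0.9513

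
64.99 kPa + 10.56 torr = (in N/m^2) 6.64e+04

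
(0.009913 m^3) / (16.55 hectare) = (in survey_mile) 3.722e-11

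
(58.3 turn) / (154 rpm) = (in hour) 0.00631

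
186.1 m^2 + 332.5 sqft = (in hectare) 0.0217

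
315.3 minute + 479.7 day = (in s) 4.146e+07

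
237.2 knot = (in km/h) 439.3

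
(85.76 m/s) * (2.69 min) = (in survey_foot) 4.541e+04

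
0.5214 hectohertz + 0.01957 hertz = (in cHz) 5216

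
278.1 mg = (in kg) 0.0002781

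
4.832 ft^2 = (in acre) 0.0001109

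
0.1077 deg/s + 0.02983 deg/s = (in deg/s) 0.1375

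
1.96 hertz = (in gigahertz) 1.96e-09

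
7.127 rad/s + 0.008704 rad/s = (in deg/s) 408.8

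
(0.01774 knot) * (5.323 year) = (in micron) 1.532e+12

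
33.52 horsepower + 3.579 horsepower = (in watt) 2.766e+04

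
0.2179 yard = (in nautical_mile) 0.0001076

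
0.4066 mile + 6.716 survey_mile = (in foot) 3.761e+04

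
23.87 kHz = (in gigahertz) 2.387e-05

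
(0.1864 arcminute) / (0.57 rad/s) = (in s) 9.513e-05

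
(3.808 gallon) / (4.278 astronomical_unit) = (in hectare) 2.252e-18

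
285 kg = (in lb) 628.3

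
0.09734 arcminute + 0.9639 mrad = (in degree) 0.05685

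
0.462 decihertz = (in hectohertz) 0.000462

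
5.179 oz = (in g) 146.8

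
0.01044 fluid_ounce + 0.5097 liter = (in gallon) 0.1347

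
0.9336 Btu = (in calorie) 235.4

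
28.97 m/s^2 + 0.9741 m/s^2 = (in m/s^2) 29.94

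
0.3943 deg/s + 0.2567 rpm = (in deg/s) 1.934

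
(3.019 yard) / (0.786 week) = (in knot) 1.129e-05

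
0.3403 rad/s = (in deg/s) 19.5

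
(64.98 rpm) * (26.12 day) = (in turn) 2.444e+06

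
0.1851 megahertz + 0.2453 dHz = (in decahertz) 1.851e+04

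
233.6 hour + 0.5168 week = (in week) 1.907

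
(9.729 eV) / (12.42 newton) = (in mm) 1.255e-16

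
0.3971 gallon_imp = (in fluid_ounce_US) 61.04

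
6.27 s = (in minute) 0.1045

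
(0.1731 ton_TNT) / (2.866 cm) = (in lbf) 5.681e+09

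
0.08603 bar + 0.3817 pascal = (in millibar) 86.03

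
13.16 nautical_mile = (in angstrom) 2.437e+14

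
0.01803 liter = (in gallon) 0.004763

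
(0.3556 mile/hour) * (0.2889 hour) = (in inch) 6509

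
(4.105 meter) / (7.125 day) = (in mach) 1.958e-08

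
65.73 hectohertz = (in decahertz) 657.3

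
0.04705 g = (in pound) 0.0001037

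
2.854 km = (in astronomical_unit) 1.908e-08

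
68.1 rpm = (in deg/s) 408.6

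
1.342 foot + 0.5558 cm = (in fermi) 4.146e+14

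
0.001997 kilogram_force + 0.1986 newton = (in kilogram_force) 0.02225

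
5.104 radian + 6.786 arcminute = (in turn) 0.8126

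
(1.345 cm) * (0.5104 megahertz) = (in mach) 20.16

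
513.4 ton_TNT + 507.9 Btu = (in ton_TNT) 513.4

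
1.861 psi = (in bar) 0.1283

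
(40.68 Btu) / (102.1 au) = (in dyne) 0.000281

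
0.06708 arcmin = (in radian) 1.951e-05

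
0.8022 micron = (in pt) 0.002274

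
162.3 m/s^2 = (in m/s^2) 162.3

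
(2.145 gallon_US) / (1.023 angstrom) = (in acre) 1.961e+04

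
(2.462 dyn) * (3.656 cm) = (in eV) 5.618e+12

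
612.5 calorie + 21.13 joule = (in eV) 1.613e+22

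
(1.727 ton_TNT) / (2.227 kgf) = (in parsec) 1.072e-08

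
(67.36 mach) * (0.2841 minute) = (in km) 391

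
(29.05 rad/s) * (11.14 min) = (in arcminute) 6.675e+07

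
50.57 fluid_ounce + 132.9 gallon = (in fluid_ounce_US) 1.706e+04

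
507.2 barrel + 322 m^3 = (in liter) 4.026e+05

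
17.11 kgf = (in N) 167.8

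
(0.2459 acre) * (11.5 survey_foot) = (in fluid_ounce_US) 1.179e+08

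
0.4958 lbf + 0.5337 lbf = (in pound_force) 1.029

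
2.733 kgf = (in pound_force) 6.025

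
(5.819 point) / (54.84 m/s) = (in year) 1.187e-12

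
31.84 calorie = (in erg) 1.332e+09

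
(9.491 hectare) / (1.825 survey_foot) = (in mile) 106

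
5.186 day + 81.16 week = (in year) 1.571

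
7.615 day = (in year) 0.02086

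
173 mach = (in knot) 1.145e+05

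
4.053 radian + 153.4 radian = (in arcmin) 5.413e+05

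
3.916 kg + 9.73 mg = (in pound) 8.633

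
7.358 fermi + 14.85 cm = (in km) 0.0001485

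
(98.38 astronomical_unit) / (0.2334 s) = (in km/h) 2.27e+14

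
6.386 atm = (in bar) 6.471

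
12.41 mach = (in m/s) 4226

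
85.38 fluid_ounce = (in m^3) 0.002525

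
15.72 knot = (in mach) 0.02375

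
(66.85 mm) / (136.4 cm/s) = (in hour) 1.361e-05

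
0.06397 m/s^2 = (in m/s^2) 0.06397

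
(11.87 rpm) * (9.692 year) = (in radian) 3.799e+08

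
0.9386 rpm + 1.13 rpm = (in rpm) 2.069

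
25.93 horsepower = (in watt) 1.934e+04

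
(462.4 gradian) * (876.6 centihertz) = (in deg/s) 3648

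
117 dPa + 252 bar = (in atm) 248.7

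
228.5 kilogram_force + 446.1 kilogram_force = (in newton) 6616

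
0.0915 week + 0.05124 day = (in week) 0.09882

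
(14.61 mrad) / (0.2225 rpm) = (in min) 0.01045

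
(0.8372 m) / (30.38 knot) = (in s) 0.05357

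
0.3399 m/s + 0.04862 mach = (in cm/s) 1690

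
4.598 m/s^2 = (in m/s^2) 4.598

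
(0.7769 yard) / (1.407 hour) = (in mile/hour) 0.0003137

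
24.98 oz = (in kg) 0.7082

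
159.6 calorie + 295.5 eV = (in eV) 4.168e+21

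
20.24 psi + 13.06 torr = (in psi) 20.49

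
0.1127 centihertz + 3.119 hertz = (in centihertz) 312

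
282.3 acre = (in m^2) 1.142e+06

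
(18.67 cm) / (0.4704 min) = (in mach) 1.943e-05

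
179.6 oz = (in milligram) 5.092e+06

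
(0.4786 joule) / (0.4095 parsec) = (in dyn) 3.788e-12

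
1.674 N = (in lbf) 0.3763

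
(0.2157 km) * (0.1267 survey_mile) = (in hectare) 4.398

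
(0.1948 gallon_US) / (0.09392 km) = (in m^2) 7.851e-06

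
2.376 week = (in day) 16.63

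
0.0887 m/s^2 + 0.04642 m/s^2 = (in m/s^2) 0.1351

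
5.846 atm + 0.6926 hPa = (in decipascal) 5.924e+06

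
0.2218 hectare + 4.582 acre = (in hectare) 2.076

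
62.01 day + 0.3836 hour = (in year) 0.1699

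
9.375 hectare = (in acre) 23.17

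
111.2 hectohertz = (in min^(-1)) 6.672e+05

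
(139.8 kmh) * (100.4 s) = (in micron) 3.899e+09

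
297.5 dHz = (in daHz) 2.975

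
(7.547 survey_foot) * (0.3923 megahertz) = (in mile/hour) 2.019e+06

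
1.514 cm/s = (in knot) 0.02943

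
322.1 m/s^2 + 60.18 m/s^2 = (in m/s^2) 382.3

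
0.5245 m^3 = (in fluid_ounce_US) 1.774e+04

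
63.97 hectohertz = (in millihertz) 6.397e+06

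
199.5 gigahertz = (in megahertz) 1.995e+05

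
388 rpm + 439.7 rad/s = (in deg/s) 2.752e+04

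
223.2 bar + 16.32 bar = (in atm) 236.4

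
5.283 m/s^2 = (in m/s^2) 5.283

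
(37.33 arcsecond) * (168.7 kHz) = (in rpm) 291.6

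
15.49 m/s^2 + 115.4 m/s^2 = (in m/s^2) 130.9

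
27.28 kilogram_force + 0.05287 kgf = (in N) 268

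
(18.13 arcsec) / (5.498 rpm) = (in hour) 4.241e-08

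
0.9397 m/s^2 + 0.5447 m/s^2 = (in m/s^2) 1.484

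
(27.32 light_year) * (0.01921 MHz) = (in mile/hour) 1.111e+22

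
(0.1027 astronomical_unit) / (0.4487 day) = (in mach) 1164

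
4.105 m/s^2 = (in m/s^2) 4.105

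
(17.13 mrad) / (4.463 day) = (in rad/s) 4.442e-08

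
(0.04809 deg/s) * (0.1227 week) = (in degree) 3569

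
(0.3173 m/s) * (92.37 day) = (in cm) 2.532e+08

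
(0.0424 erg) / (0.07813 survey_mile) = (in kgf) 3.439e-12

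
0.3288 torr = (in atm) 0.0004326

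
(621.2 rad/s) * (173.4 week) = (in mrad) 6.515e+13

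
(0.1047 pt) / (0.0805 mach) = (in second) 1.348e-06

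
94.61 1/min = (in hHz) 0.01577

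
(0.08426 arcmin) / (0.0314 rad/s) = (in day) 9.035e-09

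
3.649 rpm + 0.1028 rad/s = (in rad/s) 0.4849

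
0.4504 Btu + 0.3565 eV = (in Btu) 0.4504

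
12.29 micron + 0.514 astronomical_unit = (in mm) 7.689e+13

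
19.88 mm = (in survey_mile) 1.235e-05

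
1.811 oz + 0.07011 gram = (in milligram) 5.141e+04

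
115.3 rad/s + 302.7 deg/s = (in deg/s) 6909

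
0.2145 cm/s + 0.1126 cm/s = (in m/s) 0.003271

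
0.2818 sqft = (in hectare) 2.618e-06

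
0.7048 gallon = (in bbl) 0.01678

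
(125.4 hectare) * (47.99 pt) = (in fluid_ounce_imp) 7.472e+08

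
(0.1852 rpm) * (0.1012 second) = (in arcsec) 404.8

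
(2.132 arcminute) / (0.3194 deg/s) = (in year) 3.528e-09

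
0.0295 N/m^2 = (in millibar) 0.000295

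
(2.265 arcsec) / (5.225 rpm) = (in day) 2.323e-10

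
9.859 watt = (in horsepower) 0.01322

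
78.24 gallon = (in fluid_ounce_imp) 1.042e+04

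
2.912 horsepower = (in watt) 2171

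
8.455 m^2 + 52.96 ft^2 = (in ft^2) 144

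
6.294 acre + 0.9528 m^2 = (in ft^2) 2.742e+05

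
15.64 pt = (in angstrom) 5.517e+07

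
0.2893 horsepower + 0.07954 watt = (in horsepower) 0.2894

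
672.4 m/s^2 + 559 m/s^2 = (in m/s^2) 1231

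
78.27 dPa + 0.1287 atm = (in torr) 97.87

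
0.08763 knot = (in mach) 0.0001324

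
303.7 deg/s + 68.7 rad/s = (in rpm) 706.7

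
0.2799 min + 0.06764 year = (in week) 3.527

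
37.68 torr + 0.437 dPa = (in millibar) 50.24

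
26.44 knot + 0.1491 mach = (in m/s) 64.37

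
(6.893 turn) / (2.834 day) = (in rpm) 0.001689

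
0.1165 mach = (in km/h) 142.8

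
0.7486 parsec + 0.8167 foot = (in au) 1.544e+05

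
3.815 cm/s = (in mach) 0.000112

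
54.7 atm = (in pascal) 5.542e+06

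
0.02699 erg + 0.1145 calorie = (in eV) 2.99e+18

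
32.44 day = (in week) 4.634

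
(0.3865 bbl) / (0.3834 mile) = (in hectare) 9.959e-09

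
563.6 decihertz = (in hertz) 56.36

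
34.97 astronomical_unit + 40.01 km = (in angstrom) 5.231e+22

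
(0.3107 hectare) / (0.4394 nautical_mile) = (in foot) 12.53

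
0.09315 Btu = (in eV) 6.134e+20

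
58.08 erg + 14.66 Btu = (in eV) 9.654e+22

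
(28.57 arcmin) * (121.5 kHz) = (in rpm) 9642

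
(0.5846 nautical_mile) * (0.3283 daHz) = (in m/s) 3554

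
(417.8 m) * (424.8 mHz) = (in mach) 0.5212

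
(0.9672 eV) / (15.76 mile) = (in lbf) 1.374e-24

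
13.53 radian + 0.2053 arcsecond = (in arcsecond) 2.791e+06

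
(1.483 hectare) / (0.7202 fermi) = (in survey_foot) 6.756e+19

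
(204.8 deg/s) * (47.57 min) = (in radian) 1.02e+04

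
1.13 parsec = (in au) 2.331e+05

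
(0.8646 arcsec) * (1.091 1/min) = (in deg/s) 4.367e-06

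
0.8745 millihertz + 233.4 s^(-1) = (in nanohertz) 2.334e+11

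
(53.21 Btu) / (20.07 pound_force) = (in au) 4.203e-09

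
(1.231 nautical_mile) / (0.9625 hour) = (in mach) 0.001932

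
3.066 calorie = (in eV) 8.007e+19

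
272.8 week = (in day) 1910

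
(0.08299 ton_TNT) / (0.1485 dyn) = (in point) 6.628e+17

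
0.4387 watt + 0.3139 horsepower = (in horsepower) 0.3145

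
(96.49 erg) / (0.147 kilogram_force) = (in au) 4.474e-17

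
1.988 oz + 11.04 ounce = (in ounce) 13.03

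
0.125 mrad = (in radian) 0.000125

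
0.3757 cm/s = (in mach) 1.103e-05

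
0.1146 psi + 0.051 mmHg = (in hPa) 7.969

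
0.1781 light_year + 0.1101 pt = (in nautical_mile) 9.098e+11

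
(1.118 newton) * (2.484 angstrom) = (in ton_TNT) 6.637e-20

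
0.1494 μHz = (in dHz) 1.494e-06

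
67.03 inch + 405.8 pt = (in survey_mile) 0.001147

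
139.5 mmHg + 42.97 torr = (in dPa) 2.433e+05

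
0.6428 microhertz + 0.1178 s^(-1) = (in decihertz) 1.178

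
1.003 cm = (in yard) 0.01097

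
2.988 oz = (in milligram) 8.471e+04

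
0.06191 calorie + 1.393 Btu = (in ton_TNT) 3.513e-07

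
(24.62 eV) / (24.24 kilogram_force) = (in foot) 5.444e-20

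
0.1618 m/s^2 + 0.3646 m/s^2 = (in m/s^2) 0.5264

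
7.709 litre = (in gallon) 2.037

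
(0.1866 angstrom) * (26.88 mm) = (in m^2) 5.016e-13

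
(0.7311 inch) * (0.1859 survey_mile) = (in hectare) 0.0005556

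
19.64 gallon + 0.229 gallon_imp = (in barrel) 0.4742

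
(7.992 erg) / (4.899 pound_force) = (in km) 3.667e-11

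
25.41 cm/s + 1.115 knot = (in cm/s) 82.77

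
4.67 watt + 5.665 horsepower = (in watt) 4229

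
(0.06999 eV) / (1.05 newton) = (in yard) 1.168e-20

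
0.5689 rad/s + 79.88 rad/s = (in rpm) 768.2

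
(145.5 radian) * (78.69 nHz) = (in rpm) 0.0001093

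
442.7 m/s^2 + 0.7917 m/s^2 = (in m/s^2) 443.5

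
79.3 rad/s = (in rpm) 757.3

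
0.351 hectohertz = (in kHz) 0.0351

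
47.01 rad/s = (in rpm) 448.9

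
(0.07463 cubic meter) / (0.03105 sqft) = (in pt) 7.334e+04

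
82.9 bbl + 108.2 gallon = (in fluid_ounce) 4.595e+05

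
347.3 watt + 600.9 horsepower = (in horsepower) 601.4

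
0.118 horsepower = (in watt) 87.99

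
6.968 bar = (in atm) 6.877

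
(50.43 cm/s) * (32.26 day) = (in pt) 3.984e+09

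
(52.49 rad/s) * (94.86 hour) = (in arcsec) 3.697e+12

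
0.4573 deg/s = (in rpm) 0.07622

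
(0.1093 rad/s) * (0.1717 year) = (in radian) 5.918e+05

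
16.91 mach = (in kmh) 2.073e+04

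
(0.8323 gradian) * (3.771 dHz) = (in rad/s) 0.00493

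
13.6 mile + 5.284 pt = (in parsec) 7.093e-13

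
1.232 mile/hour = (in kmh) 1.983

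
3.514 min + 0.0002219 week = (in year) 1.094e-05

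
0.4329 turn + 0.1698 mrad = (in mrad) 2720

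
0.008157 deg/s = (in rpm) 0.00136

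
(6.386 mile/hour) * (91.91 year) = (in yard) 9.049e+09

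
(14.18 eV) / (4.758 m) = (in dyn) 4.775e-14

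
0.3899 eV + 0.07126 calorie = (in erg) 2.982e+06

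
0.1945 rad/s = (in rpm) 1.857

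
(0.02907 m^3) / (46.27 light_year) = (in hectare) 6.641e-24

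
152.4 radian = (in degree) 8732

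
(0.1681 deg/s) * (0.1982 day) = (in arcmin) 1.727e+05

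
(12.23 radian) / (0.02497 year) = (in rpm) 0.0001483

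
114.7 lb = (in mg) 5.203e+07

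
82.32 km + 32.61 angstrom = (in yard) 9.003e+04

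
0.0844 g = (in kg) 8.44e-05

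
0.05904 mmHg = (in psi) 0.001142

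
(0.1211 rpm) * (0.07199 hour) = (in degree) 188.3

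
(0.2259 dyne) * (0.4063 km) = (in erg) 9178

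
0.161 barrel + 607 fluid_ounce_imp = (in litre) 42.84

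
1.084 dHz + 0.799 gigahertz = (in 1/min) 4.794e+10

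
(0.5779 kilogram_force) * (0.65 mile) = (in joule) 5928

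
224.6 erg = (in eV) 1.402e+14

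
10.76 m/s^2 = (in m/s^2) 10.76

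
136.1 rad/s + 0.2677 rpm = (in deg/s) 7800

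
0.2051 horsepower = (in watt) 152.9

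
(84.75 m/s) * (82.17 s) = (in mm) 6.964e+06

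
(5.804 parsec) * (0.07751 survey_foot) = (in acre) 1.046e+12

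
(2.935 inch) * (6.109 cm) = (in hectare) 4.554e-07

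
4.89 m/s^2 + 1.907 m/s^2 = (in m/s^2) 6.797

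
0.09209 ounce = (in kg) 0.002611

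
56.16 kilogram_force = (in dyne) 5.507e+07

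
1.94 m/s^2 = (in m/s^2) 1.94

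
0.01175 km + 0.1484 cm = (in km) 0.01175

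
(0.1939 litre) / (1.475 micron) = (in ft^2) 1415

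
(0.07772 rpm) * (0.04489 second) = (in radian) 0.0003654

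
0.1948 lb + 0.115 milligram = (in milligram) 8.836e+04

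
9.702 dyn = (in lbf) 2.181e-05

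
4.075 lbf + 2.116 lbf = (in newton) 27.54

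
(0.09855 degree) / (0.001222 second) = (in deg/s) 80.65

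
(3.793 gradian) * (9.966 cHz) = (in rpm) 0.0567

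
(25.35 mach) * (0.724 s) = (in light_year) 6.606e-13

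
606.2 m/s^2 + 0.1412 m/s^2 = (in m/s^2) 606.3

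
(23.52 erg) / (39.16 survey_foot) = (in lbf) 4.43e-08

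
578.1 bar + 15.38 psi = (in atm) 571.6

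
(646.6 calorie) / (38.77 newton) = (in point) 1.978e+05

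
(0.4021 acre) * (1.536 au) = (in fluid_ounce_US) 1.264e+19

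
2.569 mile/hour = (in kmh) 4.134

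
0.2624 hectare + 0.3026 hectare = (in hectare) 0.565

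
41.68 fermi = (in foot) 1.367e-13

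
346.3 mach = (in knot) 2.292e+05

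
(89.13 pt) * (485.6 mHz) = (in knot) 0.02968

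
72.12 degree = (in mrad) 1259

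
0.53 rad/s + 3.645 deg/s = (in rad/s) 0.5936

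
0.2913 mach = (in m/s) 99.19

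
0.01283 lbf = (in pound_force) 0.01283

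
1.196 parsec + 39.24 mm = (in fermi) 3.69e+31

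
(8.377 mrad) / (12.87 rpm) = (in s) 0.006216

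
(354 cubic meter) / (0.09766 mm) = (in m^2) 3.625e+06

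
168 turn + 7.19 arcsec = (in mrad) 1.056e+06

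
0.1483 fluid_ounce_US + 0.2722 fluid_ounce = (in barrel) 7.822e-05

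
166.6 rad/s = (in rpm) 1591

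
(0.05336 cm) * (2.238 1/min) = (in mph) 4.452e-05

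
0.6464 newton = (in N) 0.6464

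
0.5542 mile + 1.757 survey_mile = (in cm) 3.72e+05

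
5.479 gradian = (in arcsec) 1.775e+04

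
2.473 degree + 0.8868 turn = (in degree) 321.7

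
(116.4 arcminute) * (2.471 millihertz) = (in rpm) 0.000799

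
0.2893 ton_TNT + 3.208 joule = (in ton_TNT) 0.2893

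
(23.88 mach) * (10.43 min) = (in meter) 5.088e+06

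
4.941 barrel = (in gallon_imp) 172.8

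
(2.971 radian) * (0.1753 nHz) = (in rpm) 4.973e-09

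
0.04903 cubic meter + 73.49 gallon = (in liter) 327.2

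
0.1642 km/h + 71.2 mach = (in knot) 4.713e+04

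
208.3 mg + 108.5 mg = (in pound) 0.0006984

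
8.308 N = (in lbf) 1.868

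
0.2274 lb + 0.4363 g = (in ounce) 3.654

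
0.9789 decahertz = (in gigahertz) 9.789e-09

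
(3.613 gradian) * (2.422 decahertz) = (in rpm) 13.13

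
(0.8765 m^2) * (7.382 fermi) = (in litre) 6.47e-12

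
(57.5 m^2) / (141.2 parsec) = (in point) 3.741e-14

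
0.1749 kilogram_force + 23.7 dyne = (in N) 1.715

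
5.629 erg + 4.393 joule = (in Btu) 0.004164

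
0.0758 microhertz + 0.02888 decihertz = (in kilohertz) 2.888e-06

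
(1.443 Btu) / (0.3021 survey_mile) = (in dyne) 3.131e+05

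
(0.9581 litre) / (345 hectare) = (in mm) 2.777e-07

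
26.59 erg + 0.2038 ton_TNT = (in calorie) 2.038e+08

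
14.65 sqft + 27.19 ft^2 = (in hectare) 0.0003887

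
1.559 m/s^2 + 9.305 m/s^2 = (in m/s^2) 10.86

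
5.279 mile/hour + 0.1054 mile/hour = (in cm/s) 240.7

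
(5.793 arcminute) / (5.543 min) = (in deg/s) 0.0002903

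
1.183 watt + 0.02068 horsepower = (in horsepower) 0.02227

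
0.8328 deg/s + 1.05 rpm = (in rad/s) 0.1245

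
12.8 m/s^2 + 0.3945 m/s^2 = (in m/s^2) 13.19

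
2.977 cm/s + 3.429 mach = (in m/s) 1168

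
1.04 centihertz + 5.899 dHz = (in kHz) 0.0006003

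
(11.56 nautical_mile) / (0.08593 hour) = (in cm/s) 6921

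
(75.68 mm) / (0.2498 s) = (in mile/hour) 0.6777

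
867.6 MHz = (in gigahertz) 0.8676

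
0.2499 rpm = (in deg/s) 1.499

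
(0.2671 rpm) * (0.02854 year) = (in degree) 1.442e+06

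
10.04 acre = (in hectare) 4.063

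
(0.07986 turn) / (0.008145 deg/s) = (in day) 0.04085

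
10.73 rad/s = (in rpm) 102.5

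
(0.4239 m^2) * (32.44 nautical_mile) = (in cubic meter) 2.547e+04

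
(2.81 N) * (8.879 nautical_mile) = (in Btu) 43.8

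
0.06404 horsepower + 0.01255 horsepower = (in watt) 57.11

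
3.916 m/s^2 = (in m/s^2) 3.916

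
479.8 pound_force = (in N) 2134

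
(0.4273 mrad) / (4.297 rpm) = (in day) 1.099e-08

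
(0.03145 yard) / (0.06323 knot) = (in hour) 0.0002456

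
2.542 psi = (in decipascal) 1.753e+05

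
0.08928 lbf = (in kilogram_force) 0.0405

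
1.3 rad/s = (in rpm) 12.41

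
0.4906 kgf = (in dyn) 4.811e+05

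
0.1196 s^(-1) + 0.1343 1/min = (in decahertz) 0.01218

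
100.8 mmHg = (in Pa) 1.344e+04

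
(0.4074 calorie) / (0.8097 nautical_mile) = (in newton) 0.001137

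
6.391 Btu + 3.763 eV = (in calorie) 1612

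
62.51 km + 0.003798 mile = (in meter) 6.252e+04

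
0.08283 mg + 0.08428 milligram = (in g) 0.0001671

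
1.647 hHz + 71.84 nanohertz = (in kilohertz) 0.1647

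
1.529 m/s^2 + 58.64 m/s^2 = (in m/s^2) 60.17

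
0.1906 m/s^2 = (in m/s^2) 0.1906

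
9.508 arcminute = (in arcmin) 9.508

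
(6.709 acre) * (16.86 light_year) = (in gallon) 1.144e+24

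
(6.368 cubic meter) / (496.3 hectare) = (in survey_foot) 4.21e-06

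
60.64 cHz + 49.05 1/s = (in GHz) 4.966e-08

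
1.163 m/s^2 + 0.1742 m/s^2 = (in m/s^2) 1.337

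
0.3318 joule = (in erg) 3.318e+06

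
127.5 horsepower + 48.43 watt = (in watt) 9.513e+04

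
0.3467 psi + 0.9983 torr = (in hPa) 25.24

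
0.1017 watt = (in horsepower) 0.0001364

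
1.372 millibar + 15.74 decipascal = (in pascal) 138.8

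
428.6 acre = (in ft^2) 1.867e+07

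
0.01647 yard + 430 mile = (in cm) 6.92e+07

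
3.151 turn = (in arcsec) 4.084e+06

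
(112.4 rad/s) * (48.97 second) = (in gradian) 3.504e+05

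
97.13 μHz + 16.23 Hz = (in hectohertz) 0.1623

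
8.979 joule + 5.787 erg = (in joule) 8.979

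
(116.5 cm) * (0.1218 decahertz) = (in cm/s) 141.9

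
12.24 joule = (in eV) 7.64e+19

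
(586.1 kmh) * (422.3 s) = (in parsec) 2.228e-12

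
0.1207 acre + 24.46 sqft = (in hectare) 0.04907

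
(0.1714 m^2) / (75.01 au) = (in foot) 5.011e-14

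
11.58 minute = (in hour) 0.193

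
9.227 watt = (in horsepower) 0.01237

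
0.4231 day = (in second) 3.656e+04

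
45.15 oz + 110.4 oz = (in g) 4410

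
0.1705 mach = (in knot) 112.9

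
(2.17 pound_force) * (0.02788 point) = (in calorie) 2.269e-05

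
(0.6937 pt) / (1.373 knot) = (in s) 0.0003465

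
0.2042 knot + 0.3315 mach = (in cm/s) 1.13e+04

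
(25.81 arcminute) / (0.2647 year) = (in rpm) 8.589e-09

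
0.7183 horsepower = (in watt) 535.6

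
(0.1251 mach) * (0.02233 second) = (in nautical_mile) 0.0005136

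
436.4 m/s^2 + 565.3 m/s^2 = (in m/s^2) 1002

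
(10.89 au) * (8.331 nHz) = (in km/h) 4.886e+04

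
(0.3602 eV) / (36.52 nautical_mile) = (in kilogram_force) 8.701e-26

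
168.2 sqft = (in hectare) 0.001563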